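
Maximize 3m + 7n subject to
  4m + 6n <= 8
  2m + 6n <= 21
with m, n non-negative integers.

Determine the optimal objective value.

Relaxing integrality, the LP optimum is 9.33 at (m,n) = (0, 1.33), which is not an integer point.
(m,n)=(0,1): 4·0+6·1=6≤8, 2·0+6·1=6≤21, objective 7.
(m,n)=(1,0): 4·1+6·0=4≤8, 2·1+6·0=2≤21, objective 3.
(m,n)=(0,0): 4·0+6·0=0≤8, 2·0+6·0=0≤21, objective 0.
No feasible integer point exceeds 7.

7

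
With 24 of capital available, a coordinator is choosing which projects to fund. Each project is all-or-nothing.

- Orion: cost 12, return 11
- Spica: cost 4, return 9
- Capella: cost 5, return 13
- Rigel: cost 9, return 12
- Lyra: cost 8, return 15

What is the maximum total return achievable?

40

This is an integer program with binary decision variables.
Allowing fractional choices, the relaxed optimum would be about 46.3, but projects are indivisible.
Spica + Capella + Lyra: cost 4 + 5 + 8 = 17 ≤ 24, return 9 + 13 + 15 = 37.
Capella + Rigel + Lyra: cost 5 + 9 + 8 = 22 ≤ 24, return 13 + 12 + 15 = 40.
Best is Capella, Rigel, and Lyra with total return 40.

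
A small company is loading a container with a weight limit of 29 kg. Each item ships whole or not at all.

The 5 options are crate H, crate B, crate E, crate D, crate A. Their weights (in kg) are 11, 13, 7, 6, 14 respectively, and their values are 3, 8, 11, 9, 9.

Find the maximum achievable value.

crate B + crate E + crate D: weight 13 + 7 + 6 = 26 ≤ 29, value 8 + 11 + 9 = 28.
crate E + crate D + crate A: weight 7 + 6 + 14 = 27 ≤ 29, value 11 + 9 + 9 = 29.
Best is crate E, crate D, and crate A with total value 29.

29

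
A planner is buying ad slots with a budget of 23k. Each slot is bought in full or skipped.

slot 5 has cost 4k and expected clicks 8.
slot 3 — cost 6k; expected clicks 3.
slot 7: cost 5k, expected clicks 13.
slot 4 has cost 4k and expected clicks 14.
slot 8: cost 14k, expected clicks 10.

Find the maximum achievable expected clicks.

38

This is a 0-1 knapsack instance.
Allowing fractional choices, the relaxed optimum would be about 42.1, but ad slots are indivisible.
slot 7 + slot 4 + slot 8: cost 5 + 4 + 14 = 23 ≤ 23, expected clicks 13 + 14 + 10 = 37.
slot 5 + slot 3 + slot 7 + slot 4: cost 4 + 6 + 5 + 4 = 19 ≤ 23, expected clicks 8 + 3 + 13 + 14 = 38.
slot 5 + slot 7 + slot 4: cost 4 + 5 + 4 = 13 ≤ 23, expected clicks 8 + 13 + 14 = 35.
Best is slot 5, slot 3, slot 7, and slot 4 with total expected clicks 38.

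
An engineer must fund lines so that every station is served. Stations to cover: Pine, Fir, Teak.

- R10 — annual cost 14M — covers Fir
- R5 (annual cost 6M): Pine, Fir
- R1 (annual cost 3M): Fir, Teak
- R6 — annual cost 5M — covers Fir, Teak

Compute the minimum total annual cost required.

9

Choose R5 and R1: together they cover Pine, Fir, Teak — every station.
Total annual cost: 6 + 3 = 9.
No cover costs less than 9.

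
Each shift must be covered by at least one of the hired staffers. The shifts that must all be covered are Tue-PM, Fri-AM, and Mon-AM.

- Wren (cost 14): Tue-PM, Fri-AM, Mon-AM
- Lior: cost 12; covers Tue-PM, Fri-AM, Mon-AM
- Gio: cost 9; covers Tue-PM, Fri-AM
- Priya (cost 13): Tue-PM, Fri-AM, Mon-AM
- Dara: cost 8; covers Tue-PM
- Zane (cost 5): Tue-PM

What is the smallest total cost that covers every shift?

12

Lior alone covers Tue-PM, Fri-AM, Mon-AM — every shift.
Total cost: 12.
No cover costs less than 12.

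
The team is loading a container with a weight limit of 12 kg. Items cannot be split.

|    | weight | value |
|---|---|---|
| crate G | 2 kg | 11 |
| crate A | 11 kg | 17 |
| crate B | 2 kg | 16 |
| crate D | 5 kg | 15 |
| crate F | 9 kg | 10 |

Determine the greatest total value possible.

42

Take crate G, crate B, and crate D: weight 2 + 2 + 5 = 9 ≤ 12, value 11 + 16 + 15 = 42.
No other feasible combination does better.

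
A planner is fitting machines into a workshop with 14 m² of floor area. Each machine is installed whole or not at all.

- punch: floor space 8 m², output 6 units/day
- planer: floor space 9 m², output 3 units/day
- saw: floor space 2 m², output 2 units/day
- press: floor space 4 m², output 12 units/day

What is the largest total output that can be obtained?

20

punch + saw + press: floor space 8 + 2 + 4 = 14 ≤ 14, output 6 + 2 + 12 = 20.
punch + press: floor space 8 + 4 = 12 ≤ 14, output 6 + 12 = 18.
planer + press: floor space 9 + 4 = 13 ≤ 14, output 3 + 12 = 15.
Best is punch, saw, and press with total output 20.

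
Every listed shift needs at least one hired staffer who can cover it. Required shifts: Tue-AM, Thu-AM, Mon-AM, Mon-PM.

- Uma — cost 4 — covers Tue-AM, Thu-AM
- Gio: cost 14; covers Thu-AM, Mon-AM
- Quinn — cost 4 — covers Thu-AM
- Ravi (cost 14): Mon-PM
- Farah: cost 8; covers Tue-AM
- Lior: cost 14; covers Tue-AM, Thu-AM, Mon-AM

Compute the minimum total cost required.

28

Choose Ravi and Lior: together they cover Tue-AM, Thu-AM, Mon-AM, Mon-PM — every shift.
Total cost: 14 + 14 = 28.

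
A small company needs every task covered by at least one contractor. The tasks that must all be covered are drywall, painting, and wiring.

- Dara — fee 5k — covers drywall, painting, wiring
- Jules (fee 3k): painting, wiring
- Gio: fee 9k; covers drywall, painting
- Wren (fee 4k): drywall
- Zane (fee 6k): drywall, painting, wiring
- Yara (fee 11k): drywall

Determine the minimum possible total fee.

This is an integer covering problem.
The greedy cost-per-new-task heuristic would pick Jules and Wren for 7, but a cheaper cover exists.
Dara alone covers drywall, painting, wiring — every task.
Total fee: 5.
No cover costs less than 5.

5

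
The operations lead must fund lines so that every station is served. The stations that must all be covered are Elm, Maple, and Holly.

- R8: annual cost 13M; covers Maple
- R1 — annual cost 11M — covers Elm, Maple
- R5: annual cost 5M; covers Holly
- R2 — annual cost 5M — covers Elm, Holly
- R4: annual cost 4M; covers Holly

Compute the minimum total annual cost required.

The greedy cost-per-new-station heuristic would pick R2 and R1 for 16, but a cheaper cover exists.
Choose R1 and R4: together they cover Elm, Maple, Holly — every station.
Total annual cost: 11 + 4 = 15.
No cover costs less than 15.

15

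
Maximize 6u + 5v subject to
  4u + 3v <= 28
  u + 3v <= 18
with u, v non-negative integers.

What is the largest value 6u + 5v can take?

The continuous relaxation peaks at (3.33, 4.89) with value 44.44; rounding to a feasible lattice point costs some objective.
(u,v)=(4,4): 4·4+3·4=28≤28, 1·4+3·4=16≤18, objective 44.
(u,v)=(3,5): 4·3+3·5=27≤28, 1·3+3·5=18≤18, objective 43.
(u,v)=(4,3): 4·4+3·3=25≤28, 1·4+3·3=13≤18, objective 39.
No feasible integer point exceeds 44.

44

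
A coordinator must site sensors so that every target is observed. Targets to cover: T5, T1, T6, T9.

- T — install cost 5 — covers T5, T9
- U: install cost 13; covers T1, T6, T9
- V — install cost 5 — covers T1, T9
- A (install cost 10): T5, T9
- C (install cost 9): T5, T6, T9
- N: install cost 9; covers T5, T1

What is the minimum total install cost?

The greedy cost-per-new-target heuristic would pick T, V, and C for 19, but a cheaper cover exists.
Choose V and C: together they cover T5, T1, T6, T9 — every target.
Total install cost: 5 + 9 = 14.
No cover costs less than 14.

14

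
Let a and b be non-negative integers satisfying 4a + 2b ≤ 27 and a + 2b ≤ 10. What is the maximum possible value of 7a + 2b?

44

(a,b)=(6,1): 4·6+2·1=26≤27, 1·6+2·1=8≤10, objective 44.
(a,b)=(6,0): 4·6+2·0=24≤27, 1·6+2·0=6≤10, objective 42.
(a,b)=(5,2): 4·5+2·2=24≤27, 1·5+2·2=9≤10, objective 39.
(a,b)=(5,1): 4·5+2·1=22≤27, 1·5+2·1=7≤10, objective 37.
The best lattice point is (6,1), giving 44.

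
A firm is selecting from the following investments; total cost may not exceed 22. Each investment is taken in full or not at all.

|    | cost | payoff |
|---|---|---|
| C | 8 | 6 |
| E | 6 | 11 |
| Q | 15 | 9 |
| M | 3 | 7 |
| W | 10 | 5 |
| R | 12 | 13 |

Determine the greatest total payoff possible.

31

Take E, M, and R: cost 6 + 3 + 12 = 21 ≤ 22, payoff 11 + 7 + 13 = 31.
No other feasible combination does better.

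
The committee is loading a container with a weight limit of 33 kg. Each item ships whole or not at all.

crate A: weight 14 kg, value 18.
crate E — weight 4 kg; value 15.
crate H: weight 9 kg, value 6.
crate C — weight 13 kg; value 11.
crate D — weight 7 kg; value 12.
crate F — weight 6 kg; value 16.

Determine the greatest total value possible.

61

Allowing fractional choices, the relaxed optimum would be about 62.7, but items are indivisible.
crate E + crate C + crate D + crate F: weight 4 + 13 + 7 + 6 = 30 ≤ 33, value 15 + 11 + 12 + 16 = 54.
crate A + crate E + crate D + crate F: weight 14 + 4 + 7 + 6 = 31 ≤ 33, value 18 + 15 + 12 + 16 = 61.
crate A + crate E + crate H + crate F: weight 14 + 4 + 9 + 6 = 33 ≤ 33, value 18 + 15 + 6 + 16 = 55.
Best is crate A, crate E, crate D, and crate F with total value 61.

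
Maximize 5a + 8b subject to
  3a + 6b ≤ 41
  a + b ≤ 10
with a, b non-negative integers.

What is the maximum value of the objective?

59

The continuous relaxation peaks at (6.33, 3.67) with value 61.00; rounding to a feasible lattice point costs some objective.
(a,b)=(7,3): 3·7+6·3=39≤41, 1·7+1·3=10≤10, objective 59.
(a,b)=(5,4): 3·5+6·4=39≤41, 1·5+1·4=9≤10, objective 57.
(a,b)=(8,2): 3·8+6·2=36≤41, 1·8+1·2=10≤10, objective 56.
No feasible integer point exceeds 59.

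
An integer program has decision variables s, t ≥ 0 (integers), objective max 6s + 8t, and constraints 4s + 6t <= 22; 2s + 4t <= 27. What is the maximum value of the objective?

Relaxing integrality, the LP optimum is 33.00 at (s,t) = (5.5, 0), which is not an integer point.
(s,t)=(4,1): 4·4+6·1=22≤22, 2·4+4·1=12≤27, objective 32.
(s,t)=(5,0): 4·5+6·0=20≤22, 2·5+4·0=10≤27, objective 30.
(s,t)=(3,1): 4·3+6·1=18≤22, 2·3+4·1=10≤27, objective 26.
(s,t)=(4,0): 4·4+6·0=16≤22, 2·4+4·0=8≤27, objective 24.
Maximum is 32 at (s,t)=(4,1).

32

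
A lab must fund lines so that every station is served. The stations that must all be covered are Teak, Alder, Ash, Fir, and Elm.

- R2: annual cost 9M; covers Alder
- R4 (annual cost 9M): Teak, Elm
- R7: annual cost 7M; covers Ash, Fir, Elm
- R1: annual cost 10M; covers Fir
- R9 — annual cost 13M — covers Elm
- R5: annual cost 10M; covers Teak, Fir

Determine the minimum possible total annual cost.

Choose R2, R4, and R7: together they cover Teak, Alder, Ash, Fir, Elm — every station.
Total annual cost: 9 + 9 + 7 = 25.

25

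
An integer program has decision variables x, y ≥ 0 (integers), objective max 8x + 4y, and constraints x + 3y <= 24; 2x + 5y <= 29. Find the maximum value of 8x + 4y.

112

Relaxing integrality, the LP optimum is 116.00 at (x,y) = (14.5, 0), which is not an integer point.
(x,y)=(14,0): 1·14+3·0=14≤24, 2·14+5·0=28≤29, objective 112.
(x,y)=(13,0): 1·13+3·0=13≤24, 2·13+5·0=26≤29, objective 104.
Maximum is 112 at (x,y)=(14,0).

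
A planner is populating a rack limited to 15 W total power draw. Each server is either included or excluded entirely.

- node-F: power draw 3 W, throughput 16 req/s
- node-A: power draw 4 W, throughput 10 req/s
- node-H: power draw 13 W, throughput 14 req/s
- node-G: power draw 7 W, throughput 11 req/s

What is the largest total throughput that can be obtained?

37

node-F + node-A + node-G: power draw 3 + 4 + 7 = 14 ≤ 15, throughput 16 + 10 + 11 = 37.
node-F + node-G: power draw 3 + 7 = 10 ≤ 15, throughput 16 + 11 = 27.
node-F + node-A: power draw 3 + 4 = 7 ≤ 15, throughput 16 + 10 = 26.
Best is node-F, node-A, and node-G with total throughput 37.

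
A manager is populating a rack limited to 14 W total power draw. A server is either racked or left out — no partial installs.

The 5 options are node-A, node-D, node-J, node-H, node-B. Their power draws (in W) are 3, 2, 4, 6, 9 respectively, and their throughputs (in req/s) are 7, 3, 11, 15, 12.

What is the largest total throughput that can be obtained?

node-D + node-J + node-H: power draw 2 + 4 + 6 = 12 ≤ 14, throughput 3 + 11 + 15 = 29.
node-J + node-H: power draw 4 + 6 = 10 ≤ 14, throughput 11 + 15 = 26.
node-A + node-J + node-H: power draw 3 + 4 + 6 = 13 ≤ 14, throughput 7 + 11 + 15 = 33.
Best is node-A, node-J, and node-H with total throughput 33.

33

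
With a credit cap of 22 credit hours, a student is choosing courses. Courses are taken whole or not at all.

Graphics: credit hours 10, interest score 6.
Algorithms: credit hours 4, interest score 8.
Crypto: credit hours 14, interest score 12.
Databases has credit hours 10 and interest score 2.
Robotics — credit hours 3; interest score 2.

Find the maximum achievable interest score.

This is an integer program with binary decision variables.
Take Algorithms, Crypto, and Robotics: credit hours 4 + 14 + 3 = 21 ≤ 22, interest score 8 + 12 + 2 = 22.
No other feasible combination does better.

22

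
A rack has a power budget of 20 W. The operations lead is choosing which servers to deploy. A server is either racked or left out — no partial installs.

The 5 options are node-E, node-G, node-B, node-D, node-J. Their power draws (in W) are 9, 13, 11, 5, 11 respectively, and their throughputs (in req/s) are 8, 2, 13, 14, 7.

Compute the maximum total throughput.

27

Allowing fractional choices, the relaxed optimum would be about 30.6, but servers are indivisible.
node-B + node-D: power draw 11 + 5 = 16 ≤ 20, throughput 13 + 14 = 27.
node-E + node-D: power draw 9 + 5 = 14 ≤ 20, throughput 8 + 14 = 22.
Best is node-B and node-D with total throughput 27.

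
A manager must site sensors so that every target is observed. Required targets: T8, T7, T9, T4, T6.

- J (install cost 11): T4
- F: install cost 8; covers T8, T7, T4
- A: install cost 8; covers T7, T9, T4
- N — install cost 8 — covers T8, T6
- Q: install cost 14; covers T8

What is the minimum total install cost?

16

Choose A and N: together they cover T8, T7, T9, T4, T6 — every target.
Total install cost: 8 + 8 = 16.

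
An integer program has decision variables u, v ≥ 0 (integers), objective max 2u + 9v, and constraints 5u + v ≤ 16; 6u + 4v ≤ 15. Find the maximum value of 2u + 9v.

27

The continuous relaxation peaks at (0, 3.75) with value 33.75; rounding to a feasible lattice point costs some objective.
(u,v)=(0,3): 5·0+1·3=3≤16, 6·0+4·3=12≤15, objective 27.
(u,v)=(1,2): 5·1+1·2=7≤16, 6·1+4·2=14≤15, objective 20.
(u,v)=(0,2): 5·0+1·2=2≤16, 6·0+4·2=8≤15, objective 18.
Maximum is 27 at (u,v)=(0,3).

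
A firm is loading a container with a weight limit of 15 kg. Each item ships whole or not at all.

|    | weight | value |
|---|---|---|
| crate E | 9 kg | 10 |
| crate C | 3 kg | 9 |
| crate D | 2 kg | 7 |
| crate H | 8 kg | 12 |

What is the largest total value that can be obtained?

28

This is an integer program with binary decision variables.
Allowing fractional choices, the relaxed optimum would be about 30.2, but items are indivisible.
crate E + crate C + crate D: weight 9 + 3 + 2 = 14 ≤ 15, value 10 + 9 + 7 = 26.
crate C + crate D + crate H: weight 3 + 2 + 8 = 13 ≤ 15, value 9 + 7 + 12 = 28.
Best is crate C, crate D, and crate H with total value 28.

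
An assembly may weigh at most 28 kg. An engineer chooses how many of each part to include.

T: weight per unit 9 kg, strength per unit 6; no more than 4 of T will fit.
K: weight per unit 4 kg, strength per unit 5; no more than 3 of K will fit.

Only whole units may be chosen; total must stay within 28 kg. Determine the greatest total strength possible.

22

This is a bounded integer knapsack.
K has the best ratio (5/4); taking only K gives at most 3×5 = 15 (stopped by the supply cap of 3).
Mixing does better — 2×T and 2×K: weight 26 ≤ 28, strength 2·6 + 2·5 = 22.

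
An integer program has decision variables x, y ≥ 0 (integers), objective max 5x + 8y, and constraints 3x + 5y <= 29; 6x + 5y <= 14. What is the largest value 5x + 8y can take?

The continuous relaxation peaks at (0, 2.8) with value 22.40; rounding to a feasible lattice point costs some objective.
(x,y)=(0,2): 3·0+5·2=10≤29, 6·0+5·2=10≤14, objective 16.
(x,y)=(1,1): 3·1+5·1=8≤29, 6·1+5·1=11≤14, objective 13.
(x,y)=(0,1): 3·0+5·1=5≤29, 6·0+5·1=5≤14, objective 8.
Maximum is 16 at (x,y)=(0,2).

16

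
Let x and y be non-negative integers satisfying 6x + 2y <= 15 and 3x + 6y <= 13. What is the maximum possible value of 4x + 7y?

(x,y)=(2,1): 6·2+2·1=14≤15, 3·2+6·1=12≤13, objective 15.
(x,y)=(1,1): 6·1+2·1=8≤15, 3·1+6·1=9≤13, objective 11.
(x,y)=(2,0): 6·2+2·0=12≤15, 3·2+6·0=6≤13, objective 8.
No feasible integer point exceeds 15.

15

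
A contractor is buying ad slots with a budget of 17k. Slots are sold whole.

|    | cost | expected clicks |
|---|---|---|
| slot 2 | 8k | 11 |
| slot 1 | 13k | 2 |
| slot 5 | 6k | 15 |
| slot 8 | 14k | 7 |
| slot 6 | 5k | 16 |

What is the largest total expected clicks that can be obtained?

Allowing fractional choices, the relaxed optimum would be about 39.2, but ad slots are indivisible.
slot 2 + slot 5: cost 8 + 6 = 14 ≤ 17, expected clicks 11 + 15 = 26.
slot 5 + slot 6: cost 6 + 5 = 11 ≤ 17, expected clicks 15 + 16 = 31.
slot 2 + slot 6: cost 8 + 5 = 13 ≤ 17, expected clicks 11 + 16 = 27.
Best is slot 5 and slot 6 with total expected clicks 31.

31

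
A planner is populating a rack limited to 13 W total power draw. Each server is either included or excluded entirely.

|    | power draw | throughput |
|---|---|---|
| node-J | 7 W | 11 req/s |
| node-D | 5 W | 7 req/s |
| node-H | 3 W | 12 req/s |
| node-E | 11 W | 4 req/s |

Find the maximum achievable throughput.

23

Allowing fractional choices, the relaxed optimum would be about 27.2, but servers are indivisible.
node-D + node-H: power draw 5 + 3 = 8 ≤ 13, throughput 7 + 12 = 19.
node-J + node-D: power draw 7 + 5 = 12 ≤ 13, throughput 11 + 7 = 18.
node-J + node-H: power draw 7 + 3 = 10 ≤ 13, throughput 11 + 12 = 23.
Best is node-J and node-H with total throughput 23.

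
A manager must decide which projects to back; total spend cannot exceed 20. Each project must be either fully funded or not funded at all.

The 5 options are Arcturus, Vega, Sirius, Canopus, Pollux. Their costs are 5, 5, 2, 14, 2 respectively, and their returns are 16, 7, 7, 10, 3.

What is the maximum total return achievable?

Arcturus + Vega + Sirius: cost 5 + 5 + 2 = 12 ≤ 20, return 16 + 7 + 7 = 30.
Arcturus + Vega + Sirius + Pollux: cost 5 + 5 + 2 + 2 = 14 ≤ 20, return 16 + 7 + 7 + 3 = 33.
Arcturus + Sirius + Pollux: cost 5 + 2 + 2 = 9 ≤ 20, return 16 + 7 + 3 = 26.
Best is Arcturus, Vega, Sirius, and Pollux with total return 33.

33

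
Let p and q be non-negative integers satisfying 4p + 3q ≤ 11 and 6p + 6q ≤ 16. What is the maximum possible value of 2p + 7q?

(p,q)=(0,2) is feasible, giving 14.
(p,q)=(1,1) is feasible, giving 9.
(p,q)=(0,1) is feasible, giving 7.
Maximum is 14 at (p,q)=(0,2).

14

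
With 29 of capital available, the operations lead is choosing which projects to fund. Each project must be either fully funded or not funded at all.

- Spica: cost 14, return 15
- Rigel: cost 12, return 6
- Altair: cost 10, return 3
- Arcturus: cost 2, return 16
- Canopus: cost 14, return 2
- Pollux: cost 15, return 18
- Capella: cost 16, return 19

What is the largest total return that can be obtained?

40

Allowing fractional choices, the relaxed optimum would be about 48.2, but projects are indivisible.
Rigel + Arcturus + Pollux: cost 12 + 2 + 15 = 29 ≤ 29, return 6 + 16 + 18 = 40.
Altair + Arcturus + Capella: cost 10 + 2 + 16 = 28 ≤ 29, return 3 + 16 + 19 = 38.
Altair + Arcturus + Pollux: cost 10 + 2 + 15 = 27 ≤ 29, return 3 + 16 + 18 = 37.
Best is Rigel, Arcturus, and Pollux with total return 40.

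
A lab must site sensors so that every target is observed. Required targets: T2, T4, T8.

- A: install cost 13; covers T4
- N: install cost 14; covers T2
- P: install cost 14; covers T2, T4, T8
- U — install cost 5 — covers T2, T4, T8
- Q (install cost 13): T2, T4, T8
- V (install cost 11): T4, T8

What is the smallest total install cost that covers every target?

5

This is an integer covering problem.
U alone covers T2, T4, T8 — every target.
Total install cost: 5.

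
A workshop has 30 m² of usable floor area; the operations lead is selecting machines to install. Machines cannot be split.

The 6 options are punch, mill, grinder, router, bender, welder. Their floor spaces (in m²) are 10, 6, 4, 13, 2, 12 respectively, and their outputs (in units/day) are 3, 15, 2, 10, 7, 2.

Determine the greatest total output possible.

34

mill + grinder + router + bender: floor space 6 + 4 + 13 + 2 = 25 ≤ 30, output 15 + 2 + 10 + 7 = 34.
mill + router + bender: floor space 6 + 13 + 2 = 21 ≤ 30, output 15 + 10 + 7 = 32.
Best is mill, grinder, router, and bender with total output 34.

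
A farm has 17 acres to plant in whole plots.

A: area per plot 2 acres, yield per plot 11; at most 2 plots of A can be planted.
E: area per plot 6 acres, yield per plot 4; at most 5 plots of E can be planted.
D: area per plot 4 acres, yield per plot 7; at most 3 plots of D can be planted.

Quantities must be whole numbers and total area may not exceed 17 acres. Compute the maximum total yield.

A has the best ratio (11/2); taking only A gives at most 2×11 = 22 (stopped by the supply cap of 2).
Mixing does better — 2×A and 3×D: area 16 ≤ 17, yield 2·11 + 3·7 = 43.

43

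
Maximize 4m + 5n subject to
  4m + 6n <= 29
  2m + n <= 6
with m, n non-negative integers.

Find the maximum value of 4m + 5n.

Relaxing integrality, the LP optimum is 24.75 at (m,n) = (0.875, 4.25), which is not an integer point.
(m,n)=(1,4) is feasible, giving 24.
(m,n)=(0,4) is feasible, giving 20.
(m,n)=(1,3) is feasible, giving 19.
No feasible integer point exceeds 24.

24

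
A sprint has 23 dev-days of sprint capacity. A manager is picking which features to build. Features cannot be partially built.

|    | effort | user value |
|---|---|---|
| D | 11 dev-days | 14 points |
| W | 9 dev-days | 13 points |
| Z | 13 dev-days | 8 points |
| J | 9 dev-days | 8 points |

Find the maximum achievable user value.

Allowing fractional choices, the relaxed optimum would be about 29.7, but features are indivisible.
W + J: effort 9 + 9 = 18 ≤ 23, user value 13 + 8 = 21.
D + J: effort 11 + 9 = 20 ≤ 23, user value 14 + 8 = 22.
D + W: effort 11 + 9 = 20 ≤ 23, user value 14 + 13 = 27.
Best is D and W with total user value 27.

27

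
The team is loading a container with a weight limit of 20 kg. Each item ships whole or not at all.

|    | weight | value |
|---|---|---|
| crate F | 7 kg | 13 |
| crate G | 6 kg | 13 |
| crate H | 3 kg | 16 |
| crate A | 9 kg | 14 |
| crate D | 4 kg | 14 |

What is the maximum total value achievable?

This is a 0-1 knapsack instance.
crate H + crate A + crate D: weight 3 + 9 + 4 = 16 ≤ 20, value 16 + 14 + 14 = 44.
crate G + crate H + crate D: weight 6 + 3 + 4 = 13 ≤ 20, value 13 + 16 + 14 = 43.
crate F + crate G + crate H + crate D: weight 7 + 6 + 3 + 4 = 20 ≤ 20, value 13 + 13 + 16 + 14 = 56.
Best is crate F, crate G, crate H, and crate D with total value 56.

56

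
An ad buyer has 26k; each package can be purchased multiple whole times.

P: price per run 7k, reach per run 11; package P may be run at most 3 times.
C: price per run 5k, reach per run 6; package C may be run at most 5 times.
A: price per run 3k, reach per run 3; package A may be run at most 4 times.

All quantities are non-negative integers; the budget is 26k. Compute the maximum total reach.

This is a bounded integer knapsack.
Take 3×P and 1×C: price 26 ≤ 26, reach 3·11 + 1·6 = 39.
P has the best ratio (11/7) and is taken to its limit of 3; remaining capacity is filled optimally with the others.

39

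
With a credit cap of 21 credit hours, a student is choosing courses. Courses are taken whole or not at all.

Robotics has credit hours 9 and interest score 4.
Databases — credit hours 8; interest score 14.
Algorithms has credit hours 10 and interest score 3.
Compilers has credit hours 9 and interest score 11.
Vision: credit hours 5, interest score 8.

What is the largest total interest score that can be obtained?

Allowing fractional choices, the relaxed optimum would be about 31.8, but courses are indivisible.
Databases + Compilers: credit hours 8 + 9 = 17 ≤ 21, interest score 14 + 11 = 25.
Compilers + Vision: credit hours 9 + 5 = 14 ≤ 21, interest score 11 + 8 = 19.
Databases + Vision: credit hours 8 + 5 = 13 ≤ 21, interest score 14 + 8 = 22.
Best is Databases and Compilers with total interest score 25.

25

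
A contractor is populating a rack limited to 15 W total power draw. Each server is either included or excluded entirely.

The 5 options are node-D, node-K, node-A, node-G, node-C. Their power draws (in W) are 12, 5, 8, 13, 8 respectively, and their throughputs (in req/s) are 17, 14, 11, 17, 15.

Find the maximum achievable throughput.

29

Take node-K and node-C: power draw 5 + 8 = 13 ≤ 15, throughput 14 + 15 = 29.
No other feasible combination does better.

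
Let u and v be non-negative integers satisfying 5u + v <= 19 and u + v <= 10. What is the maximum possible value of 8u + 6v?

64

The continuous relaxation peaks at (2.25, 7.75) with value 64.50; rounding to a feasible lattice point costs some objective.
(u,v)=(2,8) is feasible, giving 64.
(u,v)=(1,9) is feasible, giving 62.
(u,v)=(2,7) is feasible, giving 58.
No feasible integer point exceeds 64.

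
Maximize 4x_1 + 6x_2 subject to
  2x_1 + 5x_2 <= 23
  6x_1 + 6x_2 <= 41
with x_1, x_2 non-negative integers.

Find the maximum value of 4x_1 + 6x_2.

30

The continuous relaxation peaks at (3.72, 3.11) with value 33.56; rounding to a feasible lattice point costs some objective.
(x_1,x_2)=(3,3) is feasible, giving 30.
(x_1,x_2)=(4,2) is feasible, giving 28.
(x_1,x_2)=(2,3) is feasible, giving 26.
The best lattice point is (3,3), giving 30.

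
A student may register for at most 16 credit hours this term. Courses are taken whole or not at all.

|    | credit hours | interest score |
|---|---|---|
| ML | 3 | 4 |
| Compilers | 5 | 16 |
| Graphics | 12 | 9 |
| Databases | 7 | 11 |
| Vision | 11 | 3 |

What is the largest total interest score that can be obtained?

31

This is an integer program with binary decision variables.
Compilers + Databases: credit hours 5 + 7 = 12 ≤ 16, interest score 16 + 11 = 27.
ML + Compilers + Databases: credit hours 3 + 5 + 7 = 15 ≤ 16, interest score 4 + 16 + 11 = 31.
Best is ML, Compilers, and Databases with total interest score 31.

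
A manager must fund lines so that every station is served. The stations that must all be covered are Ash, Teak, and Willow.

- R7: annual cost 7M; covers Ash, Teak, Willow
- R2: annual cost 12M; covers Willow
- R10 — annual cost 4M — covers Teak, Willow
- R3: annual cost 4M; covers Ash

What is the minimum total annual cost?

7

The greedy cost-per-new-station heuristic would pick R10 and R3 for 8, but a cheaper cover exists.
R7 alone covers Ash, Teak, Willow — every station.
Total annual cost: 7.
No cover costs less than 7.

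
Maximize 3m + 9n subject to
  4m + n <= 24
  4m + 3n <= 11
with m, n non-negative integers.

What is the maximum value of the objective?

The continuous relaxation peaks at (0, 3.67) with value 33.00; rounding to a feasible lattice point costs some objective.
(m,n)=(0,3): 4·0+1·3=3≤24, 4·0+3·3=9≤11, objective 27.
(m,n)=(1,2): 4·1+1·2=6≤24, 4·1+3·2=10≤11, objective 21.
Maximum is 27 at (m,n)=(0,3).

27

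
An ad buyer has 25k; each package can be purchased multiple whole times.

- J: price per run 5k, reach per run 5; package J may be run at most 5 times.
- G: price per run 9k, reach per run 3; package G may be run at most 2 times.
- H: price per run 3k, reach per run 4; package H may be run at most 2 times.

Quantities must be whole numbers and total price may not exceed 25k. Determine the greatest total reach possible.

H has the best ratio (4/3); taking only H gives at most 2×4 = 8 (stopped by the supply cap of 2).
Mixing does better — 5×J: price 25 ≤ 25, reach 5·5 = 25.

25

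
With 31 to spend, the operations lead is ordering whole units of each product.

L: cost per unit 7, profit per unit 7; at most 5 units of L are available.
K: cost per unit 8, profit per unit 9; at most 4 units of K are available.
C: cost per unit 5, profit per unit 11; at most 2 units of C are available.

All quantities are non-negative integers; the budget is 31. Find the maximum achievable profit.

C has the best ratio (11/5); taking only C gives at most 2×11 = 22 (stopped by the supply cap of 2).
Mixing does better — 3×L and 2×C: cost 31 ≤ 31, profit 3·7 + 2·11 = 43.

43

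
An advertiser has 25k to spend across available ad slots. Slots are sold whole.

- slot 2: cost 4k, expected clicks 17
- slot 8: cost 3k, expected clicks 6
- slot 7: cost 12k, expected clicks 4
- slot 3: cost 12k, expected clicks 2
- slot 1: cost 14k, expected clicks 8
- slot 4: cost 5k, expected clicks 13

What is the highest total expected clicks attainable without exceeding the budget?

40

Allowing fractional choices, the relaxed optimum would be about 43.4, but ad slots are indivisible.
slot 2 + slot 1 + slot 4: cost 4 + 14 + 5 = 23 ≤ 25, expected clicks 17 + 8 + 13 = 38.
slot 2 + slot 8 + slot 7 + slot 4: cost 4 + 3 + 12 + 5 = 24 ≤ 25, expected clicks 17 + 6 + 4 + 13 = 40.
slot 2 + slot 8 + slot 3 + slot 4: cost 4 + 3 + 12 + 5 = 24 ≤ 25, expected clicks 17 + 6 + 2 + 13 = 38.
Best is slot 2, slot 8, slot 7, and slot 4 with total expected clicks 40.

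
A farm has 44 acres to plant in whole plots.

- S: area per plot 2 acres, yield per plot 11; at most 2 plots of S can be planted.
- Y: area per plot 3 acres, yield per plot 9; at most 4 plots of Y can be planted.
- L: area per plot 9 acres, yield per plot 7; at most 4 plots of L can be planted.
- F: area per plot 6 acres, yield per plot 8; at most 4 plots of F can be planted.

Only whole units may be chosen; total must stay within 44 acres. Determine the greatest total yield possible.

S has the best ratio (11/2); taking only S gives at most 2×11 = 22 (stopped by the supply cap of 2).
Mixing does better — 2×S, 4×Y, and 4×F: area 40 ≤ 44, yield 2·11 + 4·9 + 4·8 = 90.

90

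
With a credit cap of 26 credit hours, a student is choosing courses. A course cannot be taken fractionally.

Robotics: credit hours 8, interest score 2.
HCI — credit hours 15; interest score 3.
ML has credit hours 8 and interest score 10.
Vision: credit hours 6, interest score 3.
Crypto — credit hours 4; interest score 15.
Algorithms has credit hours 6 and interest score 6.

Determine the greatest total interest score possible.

34

ML + Vision + Crypto + Algorithms: credit hours 8 + 6 + 4 + 6 = 24 ≤ 26, interest score 10 + 3 + 15 + 6 = 34.
ML + Crypto + Algorithms: credit hours 8 + 4 + 6 = 18 ≤ 26, interest score 10 + 15 + 6 = 31.
Robotics + ML + Crypto + Algorithms: credit hours 8 + 8 + 4 + 6 = 26 ≤ 26, interest score 2 + 10 + 15 + 6 = 33.
Best is ML, Vision, Crypto, and Algorithms with total interest score 34.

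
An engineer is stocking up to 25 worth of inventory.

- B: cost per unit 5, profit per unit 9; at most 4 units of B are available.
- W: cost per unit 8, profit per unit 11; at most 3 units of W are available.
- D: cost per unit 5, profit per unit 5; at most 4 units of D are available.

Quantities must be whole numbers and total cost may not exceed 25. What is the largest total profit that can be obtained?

41

B has the best ratio (9/5); taking only B gives at most 4×9 = 36 (stopped by the supply cap of 4).
Mixing does better — 4×B and 1×D: cost 25 ≤ 25, profit 4·9 + 1·5 = 41.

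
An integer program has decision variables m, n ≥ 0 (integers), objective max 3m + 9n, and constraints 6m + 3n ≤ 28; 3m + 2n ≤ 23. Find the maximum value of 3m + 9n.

(m,n)=(0,9) is feasible, giving 81.
(m,n)=(0,8) is feasible, giving 72.
The best lattice point is (0,9), giving 81.

81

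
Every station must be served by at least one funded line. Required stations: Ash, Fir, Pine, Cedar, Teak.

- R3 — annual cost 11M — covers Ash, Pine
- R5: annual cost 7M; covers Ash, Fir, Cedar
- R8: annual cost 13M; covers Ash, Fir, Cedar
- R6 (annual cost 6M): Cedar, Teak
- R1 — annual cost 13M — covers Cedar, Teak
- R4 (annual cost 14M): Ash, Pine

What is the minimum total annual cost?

24

This is a weighted set-cover instance.
Choose R3, R5, and R6: together they cover Ash, Fir, Pine, Cedar, Teak — every station.
Total annual cost: 11 + 7 + 6 = 24.
No cover costs less than 24.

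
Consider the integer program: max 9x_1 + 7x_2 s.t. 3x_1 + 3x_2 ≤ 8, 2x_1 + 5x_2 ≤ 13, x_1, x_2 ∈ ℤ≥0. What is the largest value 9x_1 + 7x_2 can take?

(x_1,x_2)=(2,0) is feasible, giving 18.
(x_1,x_2)=(1,1) is feasible, giving 16.
No feasible integer point exceeds 18.

18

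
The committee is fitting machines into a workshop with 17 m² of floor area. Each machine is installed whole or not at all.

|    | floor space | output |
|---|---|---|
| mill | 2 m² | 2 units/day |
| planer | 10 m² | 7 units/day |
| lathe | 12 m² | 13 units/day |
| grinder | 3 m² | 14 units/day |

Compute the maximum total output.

29

mill + lathe + grinder: floor space 2 + 12 + 3 = 17 ≤ 17, output 2 + 13 + 14 = 29.
lathe + grinder: floor space 12 + 3 = 15 ≤ 17, output 13 + 14 = 27.
Best is mill, lathe, and grinder with total output 29.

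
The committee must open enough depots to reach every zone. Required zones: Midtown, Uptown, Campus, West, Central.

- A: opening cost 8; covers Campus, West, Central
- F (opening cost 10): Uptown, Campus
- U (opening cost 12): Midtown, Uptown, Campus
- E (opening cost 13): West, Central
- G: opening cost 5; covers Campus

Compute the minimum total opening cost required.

This is a weighted set-cover instance.
Choose A and U: together they cover Midtown, Uptown, Campus, West, Central — every zone.
Total opening cost: 8 + 12 = 20.
No cover costs less than 20.

20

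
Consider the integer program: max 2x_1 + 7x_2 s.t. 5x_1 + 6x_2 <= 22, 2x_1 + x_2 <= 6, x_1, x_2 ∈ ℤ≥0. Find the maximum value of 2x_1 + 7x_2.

21

(x_1,x_2)=(0,3): 5·0+6·3=18≤22, 2·0+1·3=3≤6, objective 21.
(x_1,x_2)=(1,2): 5·1+6·2=17≤22, 2·1+1·2=4≤6, objective 16.
(x_1,x_2)=(0,2): 5·0+6·2=12≤22, 2·0+1·2=2≤6, objective 14.
Maximum is 21 at (x_1,x_2)=(0,3).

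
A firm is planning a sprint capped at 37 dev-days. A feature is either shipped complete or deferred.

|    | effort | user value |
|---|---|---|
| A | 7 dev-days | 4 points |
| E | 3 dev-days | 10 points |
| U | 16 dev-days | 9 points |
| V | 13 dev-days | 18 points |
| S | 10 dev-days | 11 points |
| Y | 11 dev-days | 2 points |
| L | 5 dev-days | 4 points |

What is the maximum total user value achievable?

Allowing fractional choices, the relaxed optimum would be about 46.4, but features are indivisible.
E + V + S + Y: effort 3 + 13 + 10 + 11 = 37 ≤ 37, user value 10 + 18 + 11 + 2 = 41.
A + E + V + S: effort 7 + 3 + 13 + 10 = 33 ≤ 37, user value 4 + 10 + 18 + 11 = 43.
E + V + S + L: effort 3 + 13 + 10 + 5 = 31 ≤ 37, user value 10 + 18 + 11 + 4 = 43.
The maximum user value is 43; one optimal choice is E, V, S, and L.

43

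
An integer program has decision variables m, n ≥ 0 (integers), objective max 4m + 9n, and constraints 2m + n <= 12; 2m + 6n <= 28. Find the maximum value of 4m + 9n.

44

(m,n)=(2,4): 2·2+1·4=8≤12, 2·2+6·4=28≤28, objective 44.
(m,n)=(4,3): 2·4+1·3=11≤12, 2·4+6·3=26≤28, objective 43.
(m,n)=(1,4): 2·1+1·4=6≤12, 2·1+6·4=26≤28, objective 40.
Maximum is 44 at (m,n)=(2,4).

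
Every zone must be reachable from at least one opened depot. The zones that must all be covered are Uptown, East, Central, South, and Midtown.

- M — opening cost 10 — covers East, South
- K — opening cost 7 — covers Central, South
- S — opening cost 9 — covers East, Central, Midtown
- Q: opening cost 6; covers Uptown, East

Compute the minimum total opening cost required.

Choose K, S, and Q: together they cover Uptown, East, Central, South, Midtown — every zone.
Total opening cost: 7 + 9 + 6 = 22.
No cover costs less than 22.

22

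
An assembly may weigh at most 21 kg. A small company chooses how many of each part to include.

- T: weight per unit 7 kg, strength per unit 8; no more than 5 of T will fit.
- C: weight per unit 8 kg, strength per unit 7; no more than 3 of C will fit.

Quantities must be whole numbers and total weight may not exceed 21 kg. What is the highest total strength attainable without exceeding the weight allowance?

24

Take 3×T: weight 21 ≤ 21, strength 3·8 = 24.
No other integer combination yields more.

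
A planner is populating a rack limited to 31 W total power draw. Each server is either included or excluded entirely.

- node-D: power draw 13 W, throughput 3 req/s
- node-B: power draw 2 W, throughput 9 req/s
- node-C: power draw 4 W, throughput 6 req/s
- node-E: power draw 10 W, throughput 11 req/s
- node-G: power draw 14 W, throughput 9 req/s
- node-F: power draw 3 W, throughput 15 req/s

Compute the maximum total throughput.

44

Take node-B, node-E, node-G, and node-F: power draw 2 + 10 + 14 + 3 = 29 ≤ 31, throughput 9 + 11 + 9 + 15 = 44.
No other feasible combination does better.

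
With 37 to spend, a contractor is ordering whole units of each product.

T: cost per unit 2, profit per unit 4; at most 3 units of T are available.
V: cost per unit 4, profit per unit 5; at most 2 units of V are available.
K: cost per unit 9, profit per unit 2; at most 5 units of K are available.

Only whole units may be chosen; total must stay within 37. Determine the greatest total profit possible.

Take 3×T, 2×V, and 2×K: cost 32 ≤ 37, profit 3·4 + 2·5 + 2·2 = 26.
T has the best ratio (4/2) and is taken to its limit of 3; remaining capacity is filled optimally with the others.

26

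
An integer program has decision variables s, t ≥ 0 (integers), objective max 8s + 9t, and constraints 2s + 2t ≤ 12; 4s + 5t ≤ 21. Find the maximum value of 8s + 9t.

41

Relaxing integrality, the LP optimum is 42.00 at (s,t) = (5.25, 0), which is not an integer point.
(s,t)=(4,1): 2·4+2·1=10≤12, 4·4+5·1=21≤21, objective 41.
(s,t)=(5,0): 2·5+2·0=10≤12, 4·5+5·0=20≤21, objective 40.
(s,t)=(3,1): 2·3+2·1=8≤12, 4·3+5·1=17≤21, objective 33.
Maximum is 41 at (s,t)=(4,1).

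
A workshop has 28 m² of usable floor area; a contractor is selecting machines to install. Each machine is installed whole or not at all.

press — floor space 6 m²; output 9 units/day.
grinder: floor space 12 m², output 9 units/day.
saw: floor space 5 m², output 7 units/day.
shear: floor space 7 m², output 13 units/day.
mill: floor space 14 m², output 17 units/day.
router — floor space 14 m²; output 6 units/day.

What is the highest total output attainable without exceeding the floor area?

39

Allowing fractional choices, the relaxed optimum would be about 41.1, but machines are indivisible.
saw + shear + mill: floor space 5 + 7 + 14 = 26 ≤ 28, output 7 + 13 + 17 = 37.
press + shear + mill: floor space 6 + 7 + 14 = 27 ≤ 28, output 9 + 13 + 17 = 39.
Best is press, shear, and mill with total output 39.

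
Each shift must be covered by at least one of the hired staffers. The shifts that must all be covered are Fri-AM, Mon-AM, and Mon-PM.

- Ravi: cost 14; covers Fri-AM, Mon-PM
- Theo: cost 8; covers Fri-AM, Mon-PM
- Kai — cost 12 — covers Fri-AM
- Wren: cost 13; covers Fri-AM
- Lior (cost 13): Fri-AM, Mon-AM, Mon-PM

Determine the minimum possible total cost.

The greedy cost-per-new-shift heuristic would pick Theo and Lior for 21, but a cheaper cover exists.
Lior alone covers Fri-AM, Mon-AM, Mon-PM — every shift.
Total cost: 13.
No cover costs less than 13.

13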